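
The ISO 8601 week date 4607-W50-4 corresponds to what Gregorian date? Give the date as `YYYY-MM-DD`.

ISO week 1 of 4607 is the week containing the first Thursday of 4607.
Week 50, day 4 (Thursday) lands on 4607-12-10.

4607-12-10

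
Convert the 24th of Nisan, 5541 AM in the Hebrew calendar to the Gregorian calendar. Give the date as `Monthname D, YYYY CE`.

April 19, 1781 CE

Both dates share Julian Day Number 2371666; in the Gregorian calendar that is 19 April 1781 CE.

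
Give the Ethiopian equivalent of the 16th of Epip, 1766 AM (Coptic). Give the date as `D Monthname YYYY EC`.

The source date corresponds to 23 July 2050 in the Gregorian calendar (JDN 2470011).
That day falls on 16 Hamle 2042 EC in the Ethiopian calendar.

16 Hamle 2042 EC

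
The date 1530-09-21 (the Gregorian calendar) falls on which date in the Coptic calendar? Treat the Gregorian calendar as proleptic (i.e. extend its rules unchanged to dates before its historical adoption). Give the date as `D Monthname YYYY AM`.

14 Thout 1247 AM

Both dates share Julian Day Number 2280144; in the Coptic calendar that is 14 Thout 1247 AM.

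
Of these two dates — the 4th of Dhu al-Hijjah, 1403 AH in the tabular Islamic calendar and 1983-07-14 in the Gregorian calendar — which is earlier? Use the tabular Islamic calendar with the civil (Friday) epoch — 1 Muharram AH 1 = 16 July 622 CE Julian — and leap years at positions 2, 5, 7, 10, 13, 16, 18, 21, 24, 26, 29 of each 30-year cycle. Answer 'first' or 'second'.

The two dates have Julian Day Numbers 2445590 and 2445530 respectively.
Since 2445530 < 2445590, the second date comes first.

second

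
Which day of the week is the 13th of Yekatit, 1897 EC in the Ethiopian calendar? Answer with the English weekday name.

This is JDN 2416897 (20 February 1905 Gregorian).
JDN 2416897 mod 7 = 0, and JDN 0 was a Monday, so this is a Monday.

Monday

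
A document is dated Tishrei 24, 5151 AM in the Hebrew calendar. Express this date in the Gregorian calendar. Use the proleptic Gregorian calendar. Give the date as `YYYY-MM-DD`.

1390-10-11

Both dates share Julian Day Number 2229031; in the Gregorian calendar that is 11 October 1390 CE.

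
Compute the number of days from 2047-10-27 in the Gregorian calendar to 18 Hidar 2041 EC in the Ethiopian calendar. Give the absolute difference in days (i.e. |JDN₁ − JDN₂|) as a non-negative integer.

397

First date → JDN 2469011; second date → JDN 2469408.
The interval is |2469011 − 2469408| = 397 days.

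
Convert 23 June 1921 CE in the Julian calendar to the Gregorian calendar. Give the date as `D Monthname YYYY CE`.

6 July 1921 CE

The Julian–Gregorian offset here is 13 days (Julian trailing).
23 June 1921 Julian + 13 days → 6 July 1921 Gregorian.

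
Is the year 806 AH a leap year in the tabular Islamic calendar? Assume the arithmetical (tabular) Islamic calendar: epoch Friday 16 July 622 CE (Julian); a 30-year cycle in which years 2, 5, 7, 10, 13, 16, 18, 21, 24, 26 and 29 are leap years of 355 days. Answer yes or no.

yes

Year 806 AH is year 26 of its 30-year cycle; leap positions are 2, 5, 7, 10, 13, 16, 18, 21, 24, 26, 29, so it is a leap year (355 days).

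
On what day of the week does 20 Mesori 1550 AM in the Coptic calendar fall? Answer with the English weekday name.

Monday

This is JDN 2391151 (25 August 1834 Gregorian).
2391151 ≡ 0 (mod 7); counting from Monday = 0 gives Monday.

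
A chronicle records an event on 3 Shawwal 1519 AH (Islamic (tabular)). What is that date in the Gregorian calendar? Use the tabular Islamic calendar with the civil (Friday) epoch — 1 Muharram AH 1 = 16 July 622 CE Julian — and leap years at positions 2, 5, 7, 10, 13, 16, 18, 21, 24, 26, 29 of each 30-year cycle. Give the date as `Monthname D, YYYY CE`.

Both dates share Julian Day Number 2486637; in the Gregorian calendar that is 29 January 2096 CE.

January 29, 2096 CE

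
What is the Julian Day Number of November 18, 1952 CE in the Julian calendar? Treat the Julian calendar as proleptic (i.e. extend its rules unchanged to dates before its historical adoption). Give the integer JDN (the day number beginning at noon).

2434348

In the Gregorian calendar the same day is 1 December 1952.
JDN 2400001 is 17 November 1858 CE (Gregorian), MJD 0; the target day is +34347 days from there, so JDN = 2434348.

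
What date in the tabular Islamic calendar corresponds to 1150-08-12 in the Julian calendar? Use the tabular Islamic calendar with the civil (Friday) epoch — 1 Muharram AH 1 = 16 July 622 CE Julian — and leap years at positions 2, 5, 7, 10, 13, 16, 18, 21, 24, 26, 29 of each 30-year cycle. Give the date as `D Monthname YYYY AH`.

16 Rabi' al-Thani 545 AH

Both dates share Julian Day Number 2141319; in the tabular Islamic calendar that is 16 Rabi' al-Thani 545 AH.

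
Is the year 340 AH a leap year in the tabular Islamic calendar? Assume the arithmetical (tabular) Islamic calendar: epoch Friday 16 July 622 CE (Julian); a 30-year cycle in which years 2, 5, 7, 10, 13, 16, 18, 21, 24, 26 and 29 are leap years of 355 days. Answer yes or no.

yes

Year 340 AH is year 10 of its 30-year cycle; leap positions are 2, 5, 7, 10, 13, 16, 18, 21, 24, 26, 29, so it is a leap year (355 days).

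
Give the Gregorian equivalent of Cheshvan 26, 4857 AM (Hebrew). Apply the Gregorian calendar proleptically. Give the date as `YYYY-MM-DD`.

Both dates share Julian Day Number 2121690; in the Gregorian calendar that is 20 November 1096 CE.

1096-11-20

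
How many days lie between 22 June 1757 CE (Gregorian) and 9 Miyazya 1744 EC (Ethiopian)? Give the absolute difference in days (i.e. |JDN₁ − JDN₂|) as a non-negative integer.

1894

First date → JDN 2362964; second date → JDN 2361070.
The interval is |2362964 − 2361070| = 1894 days.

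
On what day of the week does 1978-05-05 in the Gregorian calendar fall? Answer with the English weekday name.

2443634 ≡ 4 (mod 7); counting from Monday = 0 gives Friday.

Friday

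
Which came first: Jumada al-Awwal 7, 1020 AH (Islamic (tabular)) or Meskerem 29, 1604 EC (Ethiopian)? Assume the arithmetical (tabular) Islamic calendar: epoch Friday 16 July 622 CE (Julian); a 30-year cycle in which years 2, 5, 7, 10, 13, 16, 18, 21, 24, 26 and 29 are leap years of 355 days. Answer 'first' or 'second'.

first

Converting both to JDN: 2309664 vs 2309745; the smaller is the first.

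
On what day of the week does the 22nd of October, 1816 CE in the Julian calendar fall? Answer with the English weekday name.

Sunday

This is JDN 2384647 (3 November 1816 Gregorian).
JDN 2384647 mod 7 = 6, and JDN 0 was a Monday, so this is a Sunday.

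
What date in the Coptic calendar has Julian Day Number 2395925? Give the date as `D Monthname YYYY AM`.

The Gregorian equivalent of JDN 2395925 is 20 September 1847.
In the Coptic calendar that day is 10 Thout 1564 AM.

10 Thout 1564 AM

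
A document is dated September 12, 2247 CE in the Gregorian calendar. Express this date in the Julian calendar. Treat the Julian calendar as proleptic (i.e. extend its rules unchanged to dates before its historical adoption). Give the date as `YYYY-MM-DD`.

The Julian–Gregorian offset here is 15 days (Julian trailing).
12 September 2247 Gregorian − 15 days → 28 August 2247 Julian.

2247-08-28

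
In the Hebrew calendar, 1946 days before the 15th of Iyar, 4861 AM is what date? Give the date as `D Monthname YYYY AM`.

Counting 1946 days back from JDN 2123303 reaches JDN 2121357, which is 18 Tevet 4856 AM.

18 Tevet 4856 AM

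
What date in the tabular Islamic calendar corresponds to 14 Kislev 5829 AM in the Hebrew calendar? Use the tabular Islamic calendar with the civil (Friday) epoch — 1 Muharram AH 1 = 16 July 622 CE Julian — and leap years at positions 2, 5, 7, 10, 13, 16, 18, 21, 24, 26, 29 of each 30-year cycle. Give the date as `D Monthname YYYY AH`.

Julian Day Number of the source date = 2476724.
Converting JDN 2476724 to the tabular Islamic calendar gives 13 Shawwal 1491 AH.

13 Shawwal 1491 AH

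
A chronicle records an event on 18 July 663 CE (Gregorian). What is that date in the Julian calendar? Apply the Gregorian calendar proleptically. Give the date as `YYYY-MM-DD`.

0663-07-15

At this point the Julian calendar is 3 days behind the Gregorian.
18 July 663 Gregorian − 3 days → 15 July 663 Julian.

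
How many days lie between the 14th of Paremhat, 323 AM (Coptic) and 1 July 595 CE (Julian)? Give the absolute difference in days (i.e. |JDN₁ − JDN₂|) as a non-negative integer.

First date → JDN 1942833; second date → JDN 1938563.
The interval is |1942833 − 1938563| = 4270 days.

4270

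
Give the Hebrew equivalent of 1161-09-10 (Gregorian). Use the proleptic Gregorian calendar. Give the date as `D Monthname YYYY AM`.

Julian Day Number of the source date = 2145359.
Converting JDN 2145359 to the Hebrew calendar gives 10 Elul 4921 AM.

10 Elul 4921 AM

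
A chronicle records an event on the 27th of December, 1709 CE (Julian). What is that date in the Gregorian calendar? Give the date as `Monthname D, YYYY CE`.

For dates in this range the Gregorian date is 11 days ahead of the Julian.
27 December 1709 Julian + 11 days → 7 January 1710 Gregorian.

January 7, 1710 CE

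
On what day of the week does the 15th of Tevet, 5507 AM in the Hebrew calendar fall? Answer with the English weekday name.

This is JDN 2359135 (28 December 1746 Gregorian).
JDN 2359135 mod 7 = 2, and JDN 0 was a Monday, so this is a Wednesday.

Wednesday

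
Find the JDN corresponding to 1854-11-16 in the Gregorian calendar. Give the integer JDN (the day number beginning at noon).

2398539

JDN 2451545 is 1 January 2000 CE (Gregorian); the target day is −53006 days from there, so JDN = 2398539.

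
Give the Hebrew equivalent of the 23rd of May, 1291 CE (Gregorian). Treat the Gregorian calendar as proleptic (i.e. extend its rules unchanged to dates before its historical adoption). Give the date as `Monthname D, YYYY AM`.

Both dates share Julian Day Number 2192731; in the Hebrew calendar that is 16 Sivan 5051 AM.

Sivan 16, 5051 AM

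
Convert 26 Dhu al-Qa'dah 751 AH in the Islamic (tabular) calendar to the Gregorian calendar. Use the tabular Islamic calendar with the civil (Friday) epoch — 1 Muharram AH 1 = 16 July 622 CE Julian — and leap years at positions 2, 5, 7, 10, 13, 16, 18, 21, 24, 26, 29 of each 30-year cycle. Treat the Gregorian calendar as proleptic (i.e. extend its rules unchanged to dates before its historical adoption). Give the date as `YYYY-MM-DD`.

Both dates share Julian Day Number 2214535; in the Gregorian calendar that is 2 February 1351 CE.

1351-02-02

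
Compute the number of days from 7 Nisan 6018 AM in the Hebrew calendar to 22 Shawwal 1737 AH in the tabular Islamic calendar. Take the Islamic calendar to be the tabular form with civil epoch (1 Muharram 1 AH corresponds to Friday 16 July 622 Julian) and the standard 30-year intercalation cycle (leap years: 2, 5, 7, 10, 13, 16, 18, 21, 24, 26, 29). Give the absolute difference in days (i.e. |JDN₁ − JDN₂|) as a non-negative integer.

18029

First date → JDN 2545879; second date → JDN 2563908.
The interval is |2545879 − 2563908| = 18029 days.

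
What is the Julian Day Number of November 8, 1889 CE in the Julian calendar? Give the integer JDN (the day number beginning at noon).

In the Gregorian calendar the same day is 20 November 1889.
JDN 2299161 is 15 October 1582 CE (Gregorian); the target day is +112166 days from there, so JDN = 2411327.

2411327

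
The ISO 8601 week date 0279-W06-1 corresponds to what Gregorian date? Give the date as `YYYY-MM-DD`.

ISO week 1 of 279 is the week containing the first Thursday of 279.
Week 6, day 1 (Monday) lands on 0279-02-03.

0279-02-03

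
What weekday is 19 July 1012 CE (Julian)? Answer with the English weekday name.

Saturday

In the proleptic Gregorian calendar this is 25 July 1012 (JDN 2090891).
2090891 ≡ 5 (mod 7); counting from Monday = 0 gives Saturday.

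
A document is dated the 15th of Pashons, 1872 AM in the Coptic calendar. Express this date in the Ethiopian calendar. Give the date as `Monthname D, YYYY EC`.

Ginbot 15, 2148 EC

The source date corresponds to 24 May 2156 in the Gregorian calendar (JDN 2508667).
That day falls on 15 Ginbot 2148 EC in the Ethiopian calendar.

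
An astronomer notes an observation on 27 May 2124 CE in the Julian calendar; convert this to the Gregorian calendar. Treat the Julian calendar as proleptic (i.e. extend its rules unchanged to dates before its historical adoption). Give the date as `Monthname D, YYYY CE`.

At this point the Julian calendar is 14 days behind the Gregorian.
27 May 2124 Julian + 14 days → 10 June 2124 Gregorian.

June 10, 2124 CE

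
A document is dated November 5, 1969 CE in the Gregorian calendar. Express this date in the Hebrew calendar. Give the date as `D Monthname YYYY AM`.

24 Cheshvan 5730 AM

Both dates share Julian Day Number 2440531; in the Hebrew calendar that is 24 Cheshvan 5730 AM.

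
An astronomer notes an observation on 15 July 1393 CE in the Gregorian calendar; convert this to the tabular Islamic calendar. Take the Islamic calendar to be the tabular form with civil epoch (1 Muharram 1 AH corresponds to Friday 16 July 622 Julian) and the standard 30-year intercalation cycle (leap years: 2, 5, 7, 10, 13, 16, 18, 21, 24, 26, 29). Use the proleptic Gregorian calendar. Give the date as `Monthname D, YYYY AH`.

Julian Day Number of the source date = 2230039.
Converting JDN 2230039 to the tabular Islamic calendar gives 26 Sha'ban 795 AH.

Sha'ban 26, 795 AH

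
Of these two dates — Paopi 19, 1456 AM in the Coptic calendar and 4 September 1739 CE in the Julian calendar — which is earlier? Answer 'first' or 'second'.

second

Converting both to JDN: 2356517 vs 2356474; the smaller is the second.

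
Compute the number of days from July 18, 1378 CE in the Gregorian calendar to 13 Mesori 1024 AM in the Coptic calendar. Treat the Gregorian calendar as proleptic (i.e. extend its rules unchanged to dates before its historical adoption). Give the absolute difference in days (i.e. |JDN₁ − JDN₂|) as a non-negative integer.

25540

JDN of the first date = 2224563.
JDN of the second date = 2199023.
|2199023 − 2224563| = 25540.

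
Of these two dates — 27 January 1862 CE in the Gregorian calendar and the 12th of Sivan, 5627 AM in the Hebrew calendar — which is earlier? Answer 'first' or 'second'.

Converting both to JDN: 2401168 vs 2403133; the smaller is the first.

first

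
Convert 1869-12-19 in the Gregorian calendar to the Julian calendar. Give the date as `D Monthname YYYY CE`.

7 December 1869 CE

The Julian–Gregorian offset here is 12 days (Julian trailing).
19 December 1869 Gregorian − 12 days → 7 December 1869 Julian.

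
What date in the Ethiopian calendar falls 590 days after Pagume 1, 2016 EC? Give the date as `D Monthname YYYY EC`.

11 Miyazya 2018 EC

JDN of Pagume 1, 2016 EC = 2460560.
2460560 + 590 = 2461150.
JDN 2461150 in the Ethiopian calendar is 11 Miyazya 2018 EC.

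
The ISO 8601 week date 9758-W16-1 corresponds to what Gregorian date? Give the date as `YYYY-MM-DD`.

ISO week 1 of 9758 is the week containing the first Thursday of 9758.
Week 16, day 1 (Monday) lands on 9758-04-17.

9758-04-17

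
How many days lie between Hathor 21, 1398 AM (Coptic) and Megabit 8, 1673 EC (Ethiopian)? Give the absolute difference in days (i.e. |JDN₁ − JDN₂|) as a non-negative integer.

First date → JDN 2335364; second date → JDN 2335106.
The interval is |2335364 − 2335106| = 258 days.

258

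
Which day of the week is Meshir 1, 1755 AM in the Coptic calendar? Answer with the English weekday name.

Equivalently 8 February 2039 Gregorian, JDN 2465828.
JDN 2465828 mod 7 = 1, and JDN 0 was a Monday, so this is a Tuesday.

Tuesday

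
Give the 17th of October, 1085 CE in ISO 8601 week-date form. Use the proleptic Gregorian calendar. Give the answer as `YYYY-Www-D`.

1085-W42-6

The weekday is Saturday (ISO weekday 6).
That Saturday belongs to ISO week 42 of ISO year 1085.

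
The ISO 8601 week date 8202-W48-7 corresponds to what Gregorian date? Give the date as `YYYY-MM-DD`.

8202-12-05

ISO week 1 of 8202 is the week containing the first Thursday of 8202.
Week 48, day 7 (Sunday) lands on 8202-12-05.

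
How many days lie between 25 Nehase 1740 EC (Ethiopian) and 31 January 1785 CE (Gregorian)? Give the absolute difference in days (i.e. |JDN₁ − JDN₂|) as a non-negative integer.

13304

JDN of the first date = 2359745.
JDN of the second date = 2373049.
|2373049 − 2359745| = 13304.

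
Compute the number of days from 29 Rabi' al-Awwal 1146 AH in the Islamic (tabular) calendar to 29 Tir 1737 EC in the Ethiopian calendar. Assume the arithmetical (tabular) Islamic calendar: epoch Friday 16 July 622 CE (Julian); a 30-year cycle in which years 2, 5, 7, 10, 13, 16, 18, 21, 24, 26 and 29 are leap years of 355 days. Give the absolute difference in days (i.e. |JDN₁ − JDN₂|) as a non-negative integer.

4166

First date → JDN 2354277; second date → JDN 2358443.
The interval is |2354277 − 2358443| = 4166 days.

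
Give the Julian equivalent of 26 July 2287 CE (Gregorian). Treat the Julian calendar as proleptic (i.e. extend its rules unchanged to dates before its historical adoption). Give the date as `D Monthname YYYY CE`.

11 July 2287 CE

The Julian–Gregorian offset here is 15 days (Julian trailing).
26 July 2287 Gregorian − 15 days → 11 July 2287 Julian.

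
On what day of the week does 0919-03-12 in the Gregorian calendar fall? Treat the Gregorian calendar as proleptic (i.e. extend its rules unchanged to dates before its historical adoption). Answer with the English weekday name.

2056788 ≡ 6 (mod 7); counting from Monday = 0 gives Sunday.

Sunday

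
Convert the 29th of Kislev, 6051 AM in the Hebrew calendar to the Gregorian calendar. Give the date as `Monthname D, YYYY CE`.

January 1, 2291 CE

Both dates share Julian Day Number 2557831; in the Gregorian calendar that is 1 January 2291 CE.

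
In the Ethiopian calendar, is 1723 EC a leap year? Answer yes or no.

yes

1723 mod 4 = 3; in the Ethiopian calendar a year is leap when year mod 4 = 3, so it is a leap year.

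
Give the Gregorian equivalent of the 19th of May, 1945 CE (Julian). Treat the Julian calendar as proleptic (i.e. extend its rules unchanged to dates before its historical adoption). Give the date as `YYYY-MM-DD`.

1945-06-01

At this point the Julian calendar is 13 days behind the Gregorian.
19 May 1945 Julian + 13 days → 1 June 1945 Gregorian.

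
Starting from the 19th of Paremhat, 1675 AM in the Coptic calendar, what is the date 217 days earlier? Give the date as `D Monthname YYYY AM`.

17 Mesori 1674 AM

Counting 217 days back from JDN 2436656 reaches JDN 2436439, which is 17 Mesori 1674 AM.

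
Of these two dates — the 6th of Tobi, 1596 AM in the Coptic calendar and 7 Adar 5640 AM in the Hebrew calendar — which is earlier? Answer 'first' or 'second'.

first

First date → JDN 2407729; second date → JDN 2407765.
JDN 2407729 < JDN 2407765, so the first date is earlier.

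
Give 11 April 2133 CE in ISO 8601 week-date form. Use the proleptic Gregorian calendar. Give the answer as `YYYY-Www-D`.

The weekday is Saturday (ISO weekday 6).
That Saturday belongs to ISO week 15 of ISO year 2133.

2133-W15-6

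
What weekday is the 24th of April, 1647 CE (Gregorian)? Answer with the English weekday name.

Since JDN mod 7 = 2 (0 = Monday), the day is Wednesday.

Wednesday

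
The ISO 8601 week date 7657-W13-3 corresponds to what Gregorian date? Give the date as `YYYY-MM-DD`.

7657-03-28

ISO week 1 of 7657 is the week containing the first Thursday of 7657.
Week 13, day 3 (Wednesday) lands on 7657-03-28.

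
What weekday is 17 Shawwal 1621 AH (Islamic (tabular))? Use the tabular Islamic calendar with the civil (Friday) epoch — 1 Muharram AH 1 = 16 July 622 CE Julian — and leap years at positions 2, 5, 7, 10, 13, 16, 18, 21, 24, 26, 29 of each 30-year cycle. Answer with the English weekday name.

Equivalently 29 January 2195 Gregorian, JDN 2522796.
Since JDN mod 7 = 3 (0 = Monday), the day is Thursday.

Thursday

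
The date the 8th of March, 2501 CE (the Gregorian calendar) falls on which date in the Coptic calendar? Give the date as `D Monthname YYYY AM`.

Julian Day Number of the source date = 2634598.
Converting JDN 2634598 to the Coptic calendar gives 25 Meshir 2217 AM.

25 Meshir 2217 AM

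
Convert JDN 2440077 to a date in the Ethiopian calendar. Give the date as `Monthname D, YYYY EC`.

JDN 2440077 is 8 August 1968 in the Gregorian calendar.
In the Ethiopian calendar that day is Nehase 2, 1960 EC.

Nehase 2, 1960 EC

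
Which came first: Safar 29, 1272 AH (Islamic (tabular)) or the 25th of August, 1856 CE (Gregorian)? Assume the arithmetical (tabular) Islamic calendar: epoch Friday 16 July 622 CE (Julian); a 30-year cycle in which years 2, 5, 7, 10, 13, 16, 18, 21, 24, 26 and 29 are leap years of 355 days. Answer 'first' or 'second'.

Converting both to JDN: 2398898 vs 2399187; the smaller is the first.

first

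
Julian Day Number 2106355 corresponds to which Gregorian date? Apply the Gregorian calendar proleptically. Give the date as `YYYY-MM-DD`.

JDN 2451545 is 1 Jan 2000; 2106355 is −345190 days from there.

1054-11-26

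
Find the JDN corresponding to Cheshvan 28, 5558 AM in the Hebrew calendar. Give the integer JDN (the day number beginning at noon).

2377722

In the Gregorian calendar the same day is 17 November 1797.
JDN 2400001 is 17 November 1858 CE (Gregorian), MJD 0; the target day is −22279 days from there, so JDN = 2377722.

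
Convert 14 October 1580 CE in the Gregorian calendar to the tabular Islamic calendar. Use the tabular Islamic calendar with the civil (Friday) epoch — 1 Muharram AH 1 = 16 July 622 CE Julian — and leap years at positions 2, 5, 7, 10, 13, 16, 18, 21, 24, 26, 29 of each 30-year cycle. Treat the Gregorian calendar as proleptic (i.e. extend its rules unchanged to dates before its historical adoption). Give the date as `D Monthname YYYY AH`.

Both dates share Julian Day Number 2298430; in the tabular Islamic calendar that is 24 Sha'ban 988 AH.

24 Sha'ban 988 AH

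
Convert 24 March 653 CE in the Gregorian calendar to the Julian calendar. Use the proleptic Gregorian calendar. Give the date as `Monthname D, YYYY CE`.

At this point the Julian calendar is 3 days behind the Gregorian.
24 March 653 Gregorian − 3 days → 21 March 653 Julian.

March 21, 653 CE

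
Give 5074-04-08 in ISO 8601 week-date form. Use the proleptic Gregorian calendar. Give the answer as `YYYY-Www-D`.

The weekday is Wednesday (ISO weekday 3).
That Wednesday belongs to ISO week 15 of ISO year 5074.

5074-W15-3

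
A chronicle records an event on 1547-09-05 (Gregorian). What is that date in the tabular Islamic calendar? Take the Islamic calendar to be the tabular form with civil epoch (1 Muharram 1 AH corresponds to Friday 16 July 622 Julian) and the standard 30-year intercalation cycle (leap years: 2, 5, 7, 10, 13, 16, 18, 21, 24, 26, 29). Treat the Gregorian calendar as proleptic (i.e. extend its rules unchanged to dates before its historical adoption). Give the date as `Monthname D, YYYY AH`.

Julian Day Number of the source date = 2286337.
Converting JDN 2286337 to the tabular Islamic calendar gives 10 Rajab 954 AH.

Rajab 10, 954 AH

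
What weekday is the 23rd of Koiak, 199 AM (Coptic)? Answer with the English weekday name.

This is JDN 1897461 (20 December 482 Gregorian).
Since JDN mod 7 = 6 (0 = Monday), the day is Sunday.

Sunday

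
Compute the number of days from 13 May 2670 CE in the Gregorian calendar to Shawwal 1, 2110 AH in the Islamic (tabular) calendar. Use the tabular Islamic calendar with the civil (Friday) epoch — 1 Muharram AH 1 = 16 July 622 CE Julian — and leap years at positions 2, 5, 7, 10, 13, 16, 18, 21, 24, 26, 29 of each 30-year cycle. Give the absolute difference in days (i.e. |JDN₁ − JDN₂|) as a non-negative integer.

325

JDN of the first date = 2696390.
JDN of the second date = 2696065.
|2696065 − 2696390| = 325.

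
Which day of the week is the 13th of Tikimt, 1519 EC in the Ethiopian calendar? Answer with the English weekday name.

Wednesday

This is JDN 2278712 (20 October 1526 Gregorian).
JDN 2278712 mod 7 = 2, and JDN 0 was a Monday, so this is a Wednesday.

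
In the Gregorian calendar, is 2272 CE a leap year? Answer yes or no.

2272 is divisible by 4 and not by 100, so it is a leap year.

yes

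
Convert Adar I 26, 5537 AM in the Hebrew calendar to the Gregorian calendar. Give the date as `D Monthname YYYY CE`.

5 March 1777 CE

Both dates share Julian Day Number 2370160; in the Gregorian calendar that is 5 March 1777 CE.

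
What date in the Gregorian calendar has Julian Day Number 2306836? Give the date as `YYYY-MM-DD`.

Counting from JDN 2299161 = 15 Oct 1582 gives an offset of 7675 days.

1603-10-20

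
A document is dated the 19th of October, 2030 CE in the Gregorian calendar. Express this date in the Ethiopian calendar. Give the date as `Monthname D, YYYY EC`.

Julian Day Number of the source date = 2462794.
Converting JDN 2462794 to the Ethiopian calendar gives 9 Tikimt 2023 EC.

Tikimt 9, 2023 EC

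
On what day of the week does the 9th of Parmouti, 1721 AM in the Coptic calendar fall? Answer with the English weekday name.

Sunday

Equivalently 17 April 2005 Gregorian, JDN 2453478.
Since JDN mod 7 = 6 (0 = Monday), the day is Sunday.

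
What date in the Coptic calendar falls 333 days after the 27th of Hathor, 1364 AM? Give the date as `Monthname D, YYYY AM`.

Paopi 25, 1365 AM

Counting 333 days forward from JDN 2322952 reaches JDN 2323285, which is Paopi 25, 1365 AM.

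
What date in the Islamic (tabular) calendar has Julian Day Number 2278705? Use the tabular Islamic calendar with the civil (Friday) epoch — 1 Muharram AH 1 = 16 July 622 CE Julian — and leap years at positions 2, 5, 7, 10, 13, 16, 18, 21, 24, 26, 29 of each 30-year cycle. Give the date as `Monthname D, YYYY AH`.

Dhu al-Hijjah 26, 932 AH

The proleptic Gregorian equivalent of JDN 2278705 is 13 October 1526.
In the tabular Islamic calendar that day is Dhu al-Hijjah 26, 932 AH.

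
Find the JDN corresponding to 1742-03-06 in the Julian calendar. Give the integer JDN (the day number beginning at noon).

2357388

In the Gregorian calendar the same day is 17 March 1742.
JDN 2400001 is 17 November 1858 CE (Gregorian), MJD 0; the target day is −42613 days from there, so JDN = 2357388.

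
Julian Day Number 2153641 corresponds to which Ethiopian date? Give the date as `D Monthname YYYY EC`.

12 Ginbot 1176 EC

JDN 2153641 is 14 May 1184 in the proleptic Gregorian calendar.
In the Ethiopian calendar that day is 12 Ginbot 1176 EC.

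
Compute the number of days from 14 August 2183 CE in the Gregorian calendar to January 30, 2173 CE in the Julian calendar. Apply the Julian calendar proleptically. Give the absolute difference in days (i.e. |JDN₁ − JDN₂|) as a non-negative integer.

First date → JDN 2518610; second date → JDN 2514776.
The interval is |2518610 − 2514776| = 3834 days.

3834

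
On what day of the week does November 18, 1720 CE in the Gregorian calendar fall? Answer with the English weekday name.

Monday

Since JDN mod 7 = 0 (0 = Monday), the day is Monday.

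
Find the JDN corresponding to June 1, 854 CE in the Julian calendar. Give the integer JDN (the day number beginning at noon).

2033133

In the proleptic Gregorian calendar the same day is 5 June 854.
JDN 2451545 is 1 January 2000 CE (Gregorian); the target day is −418412 days from there, so JDN = 2033133.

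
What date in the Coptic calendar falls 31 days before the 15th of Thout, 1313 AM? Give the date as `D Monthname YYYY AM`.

19 Mesori 1312 AM

The starting date is JDN 2304252; 2304252 − 31 = 2304221.
JDN 2304221 corresponds to 19 Mesori 1312 AM.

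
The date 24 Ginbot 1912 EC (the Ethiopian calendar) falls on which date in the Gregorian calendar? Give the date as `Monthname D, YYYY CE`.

June 1, 1920 CE

Both dates share Julian Day Number 2422477; in the Gregorian calendar that is 1 June 1920 CE.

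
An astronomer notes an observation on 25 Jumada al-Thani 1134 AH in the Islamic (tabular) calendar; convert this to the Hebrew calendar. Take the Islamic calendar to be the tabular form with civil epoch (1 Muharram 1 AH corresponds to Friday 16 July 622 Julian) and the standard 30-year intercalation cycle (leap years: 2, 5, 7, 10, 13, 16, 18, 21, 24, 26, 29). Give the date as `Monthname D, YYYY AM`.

Nisan 25, 5482 AM

Both dates share Julian Day Number 2350109; in the Hebrew calendar that is 25 Nisan 5482 AM.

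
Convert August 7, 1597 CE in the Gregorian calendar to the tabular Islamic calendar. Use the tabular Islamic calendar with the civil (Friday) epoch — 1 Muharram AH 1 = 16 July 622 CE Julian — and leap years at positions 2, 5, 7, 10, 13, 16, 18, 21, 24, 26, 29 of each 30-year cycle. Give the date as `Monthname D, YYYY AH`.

Dhu al-Hijjah 23, 1005 AH

Both dates share Julian Day Number 2304571; in the tabular Islamic calendar that is 23 Dhu al-Hijjah 1005 AH.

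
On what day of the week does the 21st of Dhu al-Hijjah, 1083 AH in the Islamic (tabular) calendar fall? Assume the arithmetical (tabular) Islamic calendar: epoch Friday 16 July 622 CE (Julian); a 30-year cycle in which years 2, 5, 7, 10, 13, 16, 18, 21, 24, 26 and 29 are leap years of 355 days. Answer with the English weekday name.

In the Gregorian calendar this is 9 April 1673 (JDN 2332210).
Since JDN mod 7 = 6 (0 = Monday), the day is Sunday.

Sunday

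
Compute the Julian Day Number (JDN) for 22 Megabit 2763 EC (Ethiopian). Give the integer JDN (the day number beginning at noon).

2733242

In the Gregorian calendar the same day is 6 April 2771.
JDN 2299161 is 15 October 1582 CE (Gregorian); the target day is +434081 days from there, so JDN = 2733242.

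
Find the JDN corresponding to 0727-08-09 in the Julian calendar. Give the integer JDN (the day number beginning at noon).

In the proleptic Gregorian calendar the same day is 13 August 727.
JDN 2400001 is 17 November 1858 CE (Gregorian), MJD 0; the target day is −413186 days from there, so JDN = 1986815.

1986815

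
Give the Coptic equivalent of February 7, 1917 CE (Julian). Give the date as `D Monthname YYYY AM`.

Julian Day Number of the source date = 2421280.
Converting JDN 2421280 to the Coptic calendar gives 13 Meshir 1633 AM.

13 Meshir 1633 AM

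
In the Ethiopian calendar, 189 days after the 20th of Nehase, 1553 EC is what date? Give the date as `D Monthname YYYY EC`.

JDN of the 20th of Nehase, 1553 EC = 2291438.
2291438 + 189 = 2291627.
JDN 2291627 in the Ethiopian calendar is 24 Yekatit 1554 EC.

24 Yekatit 1554 EC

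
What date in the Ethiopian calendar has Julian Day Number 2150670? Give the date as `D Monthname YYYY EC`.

The proleptic Gregorian equivalent of JDN 2150670 is 26 March 1176.
In the Ethiopian calendar that day is 23 Megabit 1168 EC.

23 Megabit 1168 EC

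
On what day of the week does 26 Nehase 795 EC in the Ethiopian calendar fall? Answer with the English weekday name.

Saturday

In the proleptic Gregorian calendar this is 23 August 803 (JDN 2014584).
Since JDN mod 7 = 5 (0 = Monday), the day is Saturday.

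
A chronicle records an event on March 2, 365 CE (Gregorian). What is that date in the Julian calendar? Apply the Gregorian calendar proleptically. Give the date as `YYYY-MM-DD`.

For dates in this range the Gregorian date is 1 day ahead of the Julian.
2 March 365 Gregorian − 1 day → 1 March 365 Julian.

0365-03-01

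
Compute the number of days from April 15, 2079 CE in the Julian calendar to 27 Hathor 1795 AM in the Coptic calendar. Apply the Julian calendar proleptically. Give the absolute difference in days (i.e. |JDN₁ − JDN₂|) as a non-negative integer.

143

JDN of the first date = 2480517.
JDN of the second date = 2480374.
|2480374 − 2480517| = 143.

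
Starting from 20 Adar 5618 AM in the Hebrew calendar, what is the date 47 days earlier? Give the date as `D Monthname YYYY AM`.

Counting 47 days back from JDN 2399745 reaches JDN 2399698, which is 3 Shevat 5618 AM.

3 Shevat 5618 AM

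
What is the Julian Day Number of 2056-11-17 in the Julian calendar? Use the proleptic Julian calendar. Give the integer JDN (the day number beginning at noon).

2472333

Equivalently 30 November 2056 (Gregorian).
JDN 2451545 is 1 January 2000 CE (Gregorian); the target day is +20788 days from there, so JDN = 2472333.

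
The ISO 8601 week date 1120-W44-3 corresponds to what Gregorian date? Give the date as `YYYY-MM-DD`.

1120-10-27

ISO week 1 of 1120 is the week containing the first Thursday of 1120.
Week 44, day 3 (Wednesday) lands on 1120-10-27.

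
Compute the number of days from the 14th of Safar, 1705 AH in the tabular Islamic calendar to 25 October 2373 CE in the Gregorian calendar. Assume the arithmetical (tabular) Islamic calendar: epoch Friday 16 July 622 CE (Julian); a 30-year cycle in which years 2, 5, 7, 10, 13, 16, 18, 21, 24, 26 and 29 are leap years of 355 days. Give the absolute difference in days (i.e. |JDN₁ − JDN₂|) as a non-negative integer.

First date → JDN 2552324; second date → JDN 2588078.
The interval is |2552324 − 2588078| = 35754 days.

35754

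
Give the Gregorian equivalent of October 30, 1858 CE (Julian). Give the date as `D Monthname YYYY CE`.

The Julian–Gregorian offset here is 12 days (Julian trailing).
30 October 1858 Julian + 12 days → 11 November 1858 Gregorian.

11 November 1858 CE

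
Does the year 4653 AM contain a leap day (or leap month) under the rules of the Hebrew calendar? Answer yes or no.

Hebrew year 4653 is year 17 of its 19-year Metonic cycle; leap years are at positions 3, 6, 8, 11, 14, 17, 19, so it is a leap year (13 months).

yes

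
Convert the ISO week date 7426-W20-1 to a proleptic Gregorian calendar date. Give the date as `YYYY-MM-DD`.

7426-05-15

ISO week 1 of 7426 is the week containing the first Thursday of 7426.
Week 20, day 1 (Monday) lands on 7426-05-15.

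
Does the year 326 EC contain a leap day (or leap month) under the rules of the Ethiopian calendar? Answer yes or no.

326 mod 4 = 2; in the Ethiopian calendar a year is leap when year mod 4 = 3, so it is a common year.

no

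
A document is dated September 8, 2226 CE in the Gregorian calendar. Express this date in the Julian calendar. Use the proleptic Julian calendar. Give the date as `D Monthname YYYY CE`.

24 August 2226 CE

The Julian–Gregorian offset here is 15 days (Julian trailing).
8 September 2226 Gregorian − 15 days → 24 August 2226 Julian.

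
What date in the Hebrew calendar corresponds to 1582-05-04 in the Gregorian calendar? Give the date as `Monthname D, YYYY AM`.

Both dates share Julian Day Number 2298997; in the Hebrew calendar that is 2 Iyar 5342 AM.

Iyar 2, 5342 AM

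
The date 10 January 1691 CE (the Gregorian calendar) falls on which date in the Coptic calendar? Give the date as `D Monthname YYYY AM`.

Both dates share Julian Day Number 2338695; in the Coptic calendar that is 5 Tobi 1407 AM.

5 Tobi 1407 AM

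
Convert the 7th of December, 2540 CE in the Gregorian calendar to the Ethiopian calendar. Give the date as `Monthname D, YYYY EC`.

Hidar 24, 2533 EC

Both dates share Julian Day Number 2649117; in the Ethiopian calendar that is 24 Hidar 2533 EC.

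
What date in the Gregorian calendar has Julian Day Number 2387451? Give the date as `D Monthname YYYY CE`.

8 July 1824 CE

JDN 2451545 is 1 Jan 2000; 2387451 is −64094 days from there.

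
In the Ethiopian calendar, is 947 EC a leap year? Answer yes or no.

yes

947 mod 4 = 3; in the Ethiopian calendar a year is leap when year mod 4 = 3, so it is a leap year.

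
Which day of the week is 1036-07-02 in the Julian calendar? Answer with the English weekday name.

Friday

This is JDN 2099640 (8 July 1036 Gregorian).
Since JDN mod 7 = 4 (0 = Monday), the day is Friday.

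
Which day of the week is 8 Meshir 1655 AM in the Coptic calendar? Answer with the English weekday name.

This is JDN 2429310 (15 February 1939 Gregorian).
2429310 ≡ 2 (mod 7); counting from Monday = 0 gives Wednesday.

Wednesday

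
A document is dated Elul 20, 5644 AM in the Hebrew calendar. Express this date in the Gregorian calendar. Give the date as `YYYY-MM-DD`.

1884-09-10

Both dates share Julian Day Number 2409430; in the Gregorian calendar that is 10 September 1884 CE.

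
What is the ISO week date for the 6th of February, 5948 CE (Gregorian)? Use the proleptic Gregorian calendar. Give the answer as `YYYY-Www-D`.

The weekday is Friday (ISO weekday 5).
That Friday belongs to ISO week 6 of ISO year 5948.

5948-W06-5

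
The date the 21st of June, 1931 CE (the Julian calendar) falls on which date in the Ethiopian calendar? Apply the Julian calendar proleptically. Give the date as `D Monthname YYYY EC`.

The source date corresponds to 4 July 1931 in the Gregorian calendar (JDN 2426527).
That day falls on 27 Sene 1923 EC in the Ethiopian calendar.

27 Sene 1923 EC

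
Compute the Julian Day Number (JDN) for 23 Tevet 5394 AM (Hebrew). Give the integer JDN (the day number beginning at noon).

2317859

In the Gregorian calendar the same day is 24 December 1633.
JDN 2451545 is 1 January 2000 CE (Gregorian); the target day is −133686 days from there, so JDN = 2317859.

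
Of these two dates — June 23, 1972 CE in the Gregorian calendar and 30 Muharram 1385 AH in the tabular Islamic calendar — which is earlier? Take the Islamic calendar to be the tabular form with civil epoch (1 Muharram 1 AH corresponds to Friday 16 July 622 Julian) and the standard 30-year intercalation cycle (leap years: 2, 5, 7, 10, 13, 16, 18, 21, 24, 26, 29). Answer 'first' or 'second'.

second

The two dates have Julian Day Numbers 2441492 and 2438912 respectively.
Since 2438912 < 2441492, the second date comes first.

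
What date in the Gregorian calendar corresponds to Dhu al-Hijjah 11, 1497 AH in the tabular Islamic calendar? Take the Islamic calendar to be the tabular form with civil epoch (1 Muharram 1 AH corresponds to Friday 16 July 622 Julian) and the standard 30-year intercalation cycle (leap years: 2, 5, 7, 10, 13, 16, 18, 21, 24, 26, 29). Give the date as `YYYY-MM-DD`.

Julian Day Number of the source date = 2478908.
Converting JDN 2478908 to the Gregorian calendar gives 1 December 2074 CE.

2074-12-01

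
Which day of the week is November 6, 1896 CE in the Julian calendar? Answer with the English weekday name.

Wednesday

This is JDN 2413882 (18 November 1896 Gregorian).
2413882 ≡ 2 (mod 7); counting from Monday = 0 gives Wednesday.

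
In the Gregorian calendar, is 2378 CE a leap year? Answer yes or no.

no

2378 is not divisible by 4, so it is a common year.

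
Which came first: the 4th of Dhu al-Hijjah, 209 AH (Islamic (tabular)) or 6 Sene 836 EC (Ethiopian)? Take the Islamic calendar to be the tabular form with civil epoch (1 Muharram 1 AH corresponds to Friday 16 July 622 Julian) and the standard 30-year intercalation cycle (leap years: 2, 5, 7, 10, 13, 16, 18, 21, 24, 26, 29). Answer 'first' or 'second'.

Converting both to JDN: 2022476 vs 2029480; the smaller is the first.

first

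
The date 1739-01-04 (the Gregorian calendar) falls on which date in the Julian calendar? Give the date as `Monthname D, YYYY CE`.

The Julian–Gregorian offset here is 11 days (Julian trailing).
4 January 1739 Gregorian − 11 days → 24 December 1738 Julian.

December 24, 1738 CE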